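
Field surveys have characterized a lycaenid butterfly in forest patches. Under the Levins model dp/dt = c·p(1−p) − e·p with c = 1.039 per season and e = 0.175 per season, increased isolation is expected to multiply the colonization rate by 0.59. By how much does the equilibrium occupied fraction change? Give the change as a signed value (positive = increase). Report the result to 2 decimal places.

Before: p* = 1 − 0.175/1.039 = 0.8316.
After the change, c = 0.61301, e = 0.175, so p* = 1 − 0.175/0.61301 = 0.7145.
Δp* = 0.7145 − 0.8316 = -0.1170.

-0.12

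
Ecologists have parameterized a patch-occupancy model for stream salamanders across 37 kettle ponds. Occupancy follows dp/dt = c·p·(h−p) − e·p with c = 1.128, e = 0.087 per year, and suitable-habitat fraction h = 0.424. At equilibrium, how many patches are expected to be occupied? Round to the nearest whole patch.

13

p* = h − e/c = 0.424 − 0.0771 = 0.3469.
Expected occupied patches = N × p* = 37 × 0.3469 = 12.83 ≈ 13.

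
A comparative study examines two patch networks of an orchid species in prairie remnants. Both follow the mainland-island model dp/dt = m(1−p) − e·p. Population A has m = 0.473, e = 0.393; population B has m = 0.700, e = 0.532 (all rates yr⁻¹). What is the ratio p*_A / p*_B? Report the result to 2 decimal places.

0.96

A: p*_A = m/(m+e) = 0.473/0.8660 = 0.5462.
B: p*_B = 0.700/1.2320 = 0.5682.
p*_A / p*_B = 0.5462/0.5682 = 0.9613.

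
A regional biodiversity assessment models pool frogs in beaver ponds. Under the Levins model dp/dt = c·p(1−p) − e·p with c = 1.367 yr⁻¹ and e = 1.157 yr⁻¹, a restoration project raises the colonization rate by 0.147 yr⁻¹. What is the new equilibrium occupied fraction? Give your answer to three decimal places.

Before: p* = 1 − 1.157/1.367 = 0.1536.
After the change, c = 1.514, e = 1.157, so p* = 1 − 1.157/1.514 = 0.2358.

0.236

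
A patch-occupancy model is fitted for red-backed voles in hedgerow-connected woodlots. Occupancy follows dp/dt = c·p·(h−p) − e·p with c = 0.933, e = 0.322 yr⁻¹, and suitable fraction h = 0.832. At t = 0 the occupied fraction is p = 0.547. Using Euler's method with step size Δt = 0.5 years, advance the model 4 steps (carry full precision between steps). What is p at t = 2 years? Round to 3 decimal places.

Update rule: p ← p + [c·p·(h−p) − e·p]·Δt with Δt = 0.5.
p: 0.54700 → 0.53166  (Δp = -0.01534)
p: 0.53166 → 0.52055  (Δp = -0.01111)
p: 0.52055 → 0.51237  (Δp = -0.00818)
p: 0.51237 → 0.50628  (Δp = -0.00609)

0.506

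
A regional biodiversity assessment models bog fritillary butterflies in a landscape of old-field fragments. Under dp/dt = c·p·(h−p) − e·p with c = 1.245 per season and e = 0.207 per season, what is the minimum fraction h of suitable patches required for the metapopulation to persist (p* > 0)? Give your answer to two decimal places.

0.17

p* = h − e/c is positive only when h > e/c.
h_min = e/c = 0.207/1.245 = 0.1663.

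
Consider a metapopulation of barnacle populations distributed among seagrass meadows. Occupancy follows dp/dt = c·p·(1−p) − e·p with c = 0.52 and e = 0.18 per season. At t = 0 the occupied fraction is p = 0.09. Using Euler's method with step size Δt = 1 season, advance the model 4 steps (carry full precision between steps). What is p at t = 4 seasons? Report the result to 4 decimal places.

Update rule: p ← p + [c·p·(1−p) − e·p]·Δt with Δt = 1.
t = 1: p = 0.09000 + (+0.02639) = 0.11639
t = 2: p = 0.11639 + (+0.03253) = 0.14892
t = 3: p = 0.14892 + (+0.03910) = 0.18802
t = 4: p = 0.18802 + (+0.04554) = 0.23356

0.2336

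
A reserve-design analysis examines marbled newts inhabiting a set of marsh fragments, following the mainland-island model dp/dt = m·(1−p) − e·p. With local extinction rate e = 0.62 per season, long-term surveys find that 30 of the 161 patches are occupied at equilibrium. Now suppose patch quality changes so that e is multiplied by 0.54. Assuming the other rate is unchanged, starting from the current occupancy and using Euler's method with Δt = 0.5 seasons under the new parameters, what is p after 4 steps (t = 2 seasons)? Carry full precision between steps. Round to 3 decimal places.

Observed p* = 30/161 = 0.18634.
Balance m(1−p*) = e·p* gives m = e·p*/(1−p*) = 0.62×0.18634/0.81366 = 0.14198.
Starting from p₀ = 0.18634; update p ← p + (dp/dt)·Δt with the new parameters.
p: 0.18634 → 0.21291  (Δp = +0.02657)
p: 0.21291 → 0.23314  (Δp = +0.02024)
p: 0.23314 → 0.24856  (Δp = +0.01541)
p: 0.24856 → 0.26029  (Δp = +0.01174)

0.260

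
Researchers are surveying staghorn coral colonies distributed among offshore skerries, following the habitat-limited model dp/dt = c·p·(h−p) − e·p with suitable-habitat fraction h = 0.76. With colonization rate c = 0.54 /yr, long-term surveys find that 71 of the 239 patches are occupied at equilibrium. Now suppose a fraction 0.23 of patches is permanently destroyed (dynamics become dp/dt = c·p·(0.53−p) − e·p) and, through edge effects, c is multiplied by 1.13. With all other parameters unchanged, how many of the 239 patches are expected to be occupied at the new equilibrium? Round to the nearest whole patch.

29

Observed p* = 71/239 = 0.29707.
Balance c(h−p*) = e gives e = 0.54×(0.76 − 0.29707) = 0.24998.
New p* = 0.53 − e/c = 0.53 − 0.24998/0.61020 = 0.12033.
Expected occupied = 239 × 0.12033 = 28.76 ≈ 29.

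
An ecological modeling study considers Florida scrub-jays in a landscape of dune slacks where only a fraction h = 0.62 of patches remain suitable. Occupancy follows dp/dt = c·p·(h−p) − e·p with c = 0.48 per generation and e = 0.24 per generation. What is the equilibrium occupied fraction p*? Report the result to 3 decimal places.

0.120

Setting dp/dt = 0 and dividing by p* gives c·(h−p*) = e.
So p* = h − e/c = 0.62 − 0.24/0.48 = 0.62 − 0.5000 = 0.1200.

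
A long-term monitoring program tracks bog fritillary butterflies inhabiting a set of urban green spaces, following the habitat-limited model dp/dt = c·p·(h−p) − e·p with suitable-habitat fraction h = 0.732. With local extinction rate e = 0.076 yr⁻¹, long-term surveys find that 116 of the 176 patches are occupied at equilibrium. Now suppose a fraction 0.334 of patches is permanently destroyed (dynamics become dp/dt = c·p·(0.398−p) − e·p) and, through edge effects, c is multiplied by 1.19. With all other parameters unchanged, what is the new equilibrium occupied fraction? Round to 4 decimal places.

0.3367

Observed p* = 116/176 = 0.65909.
Balance c(h−p*) = e gives c = e/(0.732 − 0.65909) = 0.076/0.07291 = 1.04238.
New p* = 0.398 − e/c = 0.398 − 0.07600/1.24043 = 0.33673.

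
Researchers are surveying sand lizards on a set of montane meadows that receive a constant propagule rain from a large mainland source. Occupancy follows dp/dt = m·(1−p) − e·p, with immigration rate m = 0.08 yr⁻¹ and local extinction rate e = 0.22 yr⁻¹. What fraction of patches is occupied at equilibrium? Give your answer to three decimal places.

0.267

At equilibrium the propagule rain into empty patches balances local extinction: m(1−p*) = e·p*.
p* = m/(m+e) = 0.08/(0.08+0.22) = 0.08/0.3000 = 0.2667.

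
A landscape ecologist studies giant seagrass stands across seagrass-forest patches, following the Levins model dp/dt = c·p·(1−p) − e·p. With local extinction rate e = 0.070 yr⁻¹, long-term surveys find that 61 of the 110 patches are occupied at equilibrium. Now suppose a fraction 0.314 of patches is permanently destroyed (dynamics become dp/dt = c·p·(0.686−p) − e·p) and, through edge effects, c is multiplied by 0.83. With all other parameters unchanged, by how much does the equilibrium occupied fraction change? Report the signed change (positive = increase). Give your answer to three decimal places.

Observed p* = 61/110 = 0.55455.
Balance c(1−p*) = e gives c = e/(1 − 0.55455) = 0.070/0.44545 = 0.15714.
New p* = 0.686 − e/c = 0.686 − 0.07000/0.13043 = 0.14931.
Δp* = 0.14931 − 0.55455 = -0.40524.

-0.405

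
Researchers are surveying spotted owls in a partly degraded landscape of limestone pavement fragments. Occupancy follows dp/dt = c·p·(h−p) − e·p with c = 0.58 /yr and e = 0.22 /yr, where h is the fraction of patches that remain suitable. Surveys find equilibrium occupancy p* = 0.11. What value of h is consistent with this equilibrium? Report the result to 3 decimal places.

0.489

At equilibrium c(h−p*) = e, so h = p* + e/c.
h = 0.11 + 0.22/0.58 = 0.11 + 0.3793 = 0.4893.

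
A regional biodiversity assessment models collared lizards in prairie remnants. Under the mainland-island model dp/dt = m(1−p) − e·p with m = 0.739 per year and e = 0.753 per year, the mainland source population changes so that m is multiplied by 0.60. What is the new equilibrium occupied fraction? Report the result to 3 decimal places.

0.371

Before: p* = 0.739/(0.739+0.753) = 0.4953.
After: m = 0.4434, e = 0.753; p* = 0.4434/1.1964 = 0.3706.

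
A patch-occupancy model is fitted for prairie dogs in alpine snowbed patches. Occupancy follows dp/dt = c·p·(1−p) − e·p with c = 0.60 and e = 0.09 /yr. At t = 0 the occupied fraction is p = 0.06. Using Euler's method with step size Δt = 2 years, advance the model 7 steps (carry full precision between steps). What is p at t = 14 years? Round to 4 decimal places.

Update rule: p ← p + [c·p·(1−p) − e·p]·Δt with Δt = 2.
t = 2: p = 0.06000 + (+0.05688) = 0.11688
t = 4: p = 0.11688 + (+0.10282) = 0.21970
t = 6: p = 0.21970 + (+0.16617) = 0.38588
t = 8: p = 0.38588 + (+0.21491) = 0.60079
t = 10: p = 0.60079 + (+0.17967) = 0.78046
t = 12: p = 0.78046 + (+0.06513) = 0.84559
t = 14: p = 0.84559 + (+0.00448) = 0.85006

0.8501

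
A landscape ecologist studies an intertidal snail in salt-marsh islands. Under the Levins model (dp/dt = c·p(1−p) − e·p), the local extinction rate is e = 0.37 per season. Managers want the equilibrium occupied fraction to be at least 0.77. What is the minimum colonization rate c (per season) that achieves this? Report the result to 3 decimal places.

1.609

p* = 1 − e/c ≥ 0.77 requires e/c ≤ 0.2300, i.e. c ≥ e/0.2300.
c_min = 0.37/0.2300 = 1.6087.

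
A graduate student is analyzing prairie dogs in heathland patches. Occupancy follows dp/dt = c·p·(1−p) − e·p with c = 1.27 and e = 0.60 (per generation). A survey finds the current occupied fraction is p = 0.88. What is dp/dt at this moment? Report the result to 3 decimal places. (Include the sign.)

Colonization term: c·p·(1−p) = 1.27×0.88×0.1200 = 0.13411.
Extinction term: e·p = 0.52800.
dp/dt = 0.13411 − 0.52800 = -0.39389.

-0.394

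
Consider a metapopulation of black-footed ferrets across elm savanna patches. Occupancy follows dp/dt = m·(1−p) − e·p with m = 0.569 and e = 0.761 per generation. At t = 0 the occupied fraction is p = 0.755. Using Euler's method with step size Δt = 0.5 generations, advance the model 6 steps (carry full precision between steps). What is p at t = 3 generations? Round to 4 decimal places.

Update rule: p ← p + [m·(1−p) − e·p]·Δt with Δt = 0.5.
t = 0.5: p = 0.75500 + (-0.21758) = 0.53743
t = 1: p = 0.53743 + (-0.07289) = 0.46454
t = 1.5: p = 0.46454 + (-0.02442) = 0.44012
t = 2: p = 0.44012 + (-0.00818) = 0.43194
t = 2.5: p = 0.43194 + (-0.00274) = 0.42920
t = 3: p = 0.42920 + (-0.00092) = 0.42828

0.4283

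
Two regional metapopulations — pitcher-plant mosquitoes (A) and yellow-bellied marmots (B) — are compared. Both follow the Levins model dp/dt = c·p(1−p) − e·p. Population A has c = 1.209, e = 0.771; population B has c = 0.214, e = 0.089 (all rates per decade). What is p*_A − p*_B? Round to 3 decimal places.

-0.222

A: p*_A = 1 − 0.771/1.209 = 0.3623.
B: p*_B = 1 − 0.089/0.214 = 0.5841.
p*_A − p*_B = 0.3623 − 0.5841 = -0.2218.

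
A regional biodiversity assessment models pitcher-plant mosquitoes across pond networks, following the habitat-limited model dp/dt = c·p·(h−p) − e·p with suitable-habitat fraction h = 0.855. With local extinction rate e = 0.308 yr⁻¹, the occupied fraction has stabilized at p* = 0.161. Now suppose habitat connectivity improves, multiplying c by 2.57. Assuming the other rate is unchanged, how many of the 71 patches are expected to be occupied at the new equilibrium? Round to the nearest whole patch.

42

Balance c(h−p*) = e gives c = e/(0.855 − 0.16100) = 0.308/0.69400 = 0.44380.
New p* = 0.855 − e/c = 0.855 − 0.30800/1.14057 = 0.58496.
Expected occupied = 71 × 0.58496 = 41.53 ≈ 42.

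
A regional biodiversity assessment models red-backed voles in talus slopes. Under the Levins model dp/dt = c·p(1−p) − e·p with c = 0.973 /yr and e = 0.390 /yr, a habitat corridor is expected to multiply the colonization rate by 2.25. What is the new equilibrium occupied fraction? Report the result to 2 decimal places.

Before: p* = 1 − 0.390/0.973 = 0.5992.
After the change, c = 2.18925, e = 0.39, so p* = 1 − 0.39/2.18925 = 0.8219.

0.82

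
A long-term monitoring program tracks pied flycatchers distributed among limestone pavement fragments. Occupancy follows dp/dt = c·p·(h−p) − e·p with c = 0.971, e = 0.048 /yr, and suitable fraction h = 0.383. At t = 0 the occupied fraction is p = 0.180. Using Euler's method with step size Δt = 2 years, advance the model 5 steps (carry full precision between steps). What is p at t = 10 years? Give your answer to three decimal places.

0.330

Update rule: p ← p + [c·p·(h−p) − e·p]·Δt with Δt = 2.
  1  |  dp/dt·Δt = +0.053681  |  p_1 = 0.233681
  2  |  dp/dt·Δt = +0.045329  |  p_2 = 0.279010
  3  |  dp/dt·Δt = +0.029561  |  p_3 = 0.308570
  4  |  dp/dt·Δt = +0.014979  |  p_4 = 0.323549
  5  |  dp/dt·Δt = +0.006294  |  p_5 = 0.329843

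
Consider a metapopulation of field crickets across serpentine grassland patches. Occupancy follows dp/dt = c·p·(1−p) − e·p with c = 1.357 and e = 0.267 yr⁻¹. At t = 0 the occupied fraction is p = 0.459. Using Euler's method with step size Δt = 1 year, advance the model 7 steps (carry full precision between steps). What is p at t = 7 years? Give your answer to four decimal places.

0.8032

Update rule: p ← p + [c·p·(1−p) − e·p]·Δt with Δt = 1.
t = 1: p = 0.45900 + (+0.21442) = 0.67342
t = 2: p = 0.67342 + (+0.11864) = 0.79205
t = 3: p = 0.79205 + (+0.01202) = 0.80408
t = 4: p = 0.80408 + (-0.00091) = 0.80317
t = 5: p = 0.80317 + (+0.00008) = 0.80325
t = 6: p = 0.80325 + (-0.00001) = 0.80324
t = 7: p = 0.80324 + (+0.00000) = 0.80324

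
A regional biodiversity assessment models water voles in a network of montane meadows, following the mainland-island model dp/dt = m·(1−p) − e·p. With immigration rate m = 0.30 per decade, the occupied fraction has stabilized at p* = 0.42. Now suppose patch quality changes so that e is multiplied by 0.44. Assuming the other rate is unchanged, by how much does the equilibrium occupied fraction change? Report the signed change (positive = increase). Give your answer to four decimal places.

0.2020

Balance m(1−p*) = e·p* gives e = m(1−p*)/p* = 0.30×0.58000/0.42000 = 0.41429.
New p* = m/(m+e) = 0.30000/(0.30000+0.18229) = 0.62203.
Δp* = 0.62203 − 0.42000 = +0.20203.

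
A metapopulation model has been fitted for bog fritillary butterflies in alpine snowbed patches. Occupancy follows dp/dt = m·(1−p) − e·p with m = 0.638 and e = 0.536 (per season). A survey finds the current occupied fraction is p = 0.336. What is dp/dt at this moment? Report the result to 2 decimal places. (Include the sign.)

Colonization term: m·(1−p) = 0.638×0.6640 = 0.42363.
Extinction term: e·p = 0.18010.
dp/dt = 0.42363 − 0.18010 = 0.24354.

0.24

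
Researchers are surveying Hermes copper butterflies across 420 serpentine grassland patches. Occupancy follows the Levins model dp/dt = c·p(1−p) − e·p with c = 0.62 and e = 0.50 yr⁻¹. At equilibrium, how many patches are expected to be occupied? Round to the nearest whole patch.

81

p* = 1 − e/c = 1 − 0.50/0.62 = 0.1935.
Expected occupied patches = N × p* = 420 × 0.1935 = 81.29 ≈ 81.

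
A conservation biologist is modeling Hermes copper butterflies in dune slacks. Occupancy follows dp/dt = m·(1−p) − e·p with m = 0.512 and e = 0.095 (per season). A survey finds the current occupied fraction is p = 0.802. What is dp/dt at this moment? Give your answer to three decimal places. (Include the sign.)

Colonization term: m·(1−p) = 0.512×0.1980 = 0.10138.
Extinction term: e·p = 0.07619.
dp/dt = 0.10138 − 0.07619 = 0.02519.

0.025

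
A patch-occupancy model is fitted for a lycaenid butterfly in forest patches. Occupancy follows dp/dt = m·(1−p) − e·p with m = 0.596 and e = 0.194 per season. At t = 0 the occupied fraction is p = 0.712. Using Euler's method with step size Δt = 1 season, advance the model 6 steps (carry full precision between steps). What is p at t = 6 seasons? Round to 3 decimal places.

Update rule: p ← p + [m·(1−p) − e·p]·Δt with Δt = 1.
step 1: Δp = +0.03352, p = 0.74552
step 2: Δp = +0.00704, p = 0.75256
step 3: Δp = +0.00148, p = 0.75404
step 4: Δp = +0.00031, p = 0.75435
step 5: Δp = +0.00007, p = 0.75441
step 6: Δp = +0.00001, p = 0.75443

0.754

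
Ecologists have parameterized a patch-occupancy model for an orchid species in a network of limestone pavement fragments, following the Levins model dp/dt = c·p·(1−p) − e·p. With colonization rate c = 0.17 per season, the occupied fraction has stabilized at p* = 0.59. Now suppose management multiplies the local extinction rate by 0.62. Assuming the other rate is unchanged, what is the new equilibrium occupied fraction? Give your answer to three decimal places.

Balance c(1−p*) = e gives e = 0.17×(1 − 0.59000) = 0.06970.
New p* = 1 − e/c = 1 − 0.04321/0.17000 = 0.74582.

0.746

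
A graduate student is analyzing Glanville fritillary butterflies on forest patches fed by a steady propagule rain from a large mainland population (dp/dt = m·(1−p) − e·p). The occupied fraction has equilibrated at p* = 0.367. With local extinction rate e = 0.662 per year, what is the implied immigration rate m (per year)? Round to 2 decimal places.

0.38

At equilibrium m(1−p*) = e·p*, so m = e·p*/(1−p*).
m = 0.662 × 0.367 / 0.6330 = 0.2430/0.6330 = 0.3838.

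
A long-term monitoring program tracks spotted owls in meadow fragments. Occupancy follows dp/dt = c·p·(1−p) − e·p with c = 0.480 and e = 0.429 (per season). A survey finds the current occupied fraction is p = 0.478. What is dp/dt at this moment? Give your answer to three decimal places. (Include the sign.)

-0.085

Colonization term: c·p·(1−p) = 0.480×0.478×0.5220 = 0.11977.
Extinction term: e·p = 0.20506.
dp/dt = 0.11977 − 0.20506 = -0.08529.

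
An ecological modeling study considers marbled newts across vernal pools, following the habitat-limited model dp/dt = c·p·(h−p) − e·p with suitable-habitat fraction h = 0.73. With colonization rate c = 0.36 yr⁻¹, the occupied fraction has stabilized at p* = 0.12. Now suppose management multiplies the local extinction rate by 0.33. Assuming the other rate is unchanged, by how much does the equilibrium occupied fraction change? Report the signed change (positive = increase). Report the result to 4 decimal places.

Balance c(h−p*) = e gives e = 0.36×(0.73 − 0.12000) = 0.21960.
New p* = 0.73 − e/c = 0.73 − 0.07247/0.36000 = 0.52869.
Δp* = 0.52869 − 0.12000 = +0.40869.

0.4087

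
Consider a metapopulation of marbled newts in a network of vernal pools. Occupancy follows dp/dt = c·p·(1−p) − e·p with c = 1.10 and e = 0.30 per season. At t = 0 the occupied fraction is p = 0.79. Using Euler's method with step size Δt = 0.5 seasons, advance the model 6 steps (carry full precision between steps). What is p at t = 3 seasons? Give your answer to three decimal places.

Update rule: p ← p + [c·p·(1−p) − e·p]·Δt with Δt = 0.5.
t = 0.5: p = 0.79000 + (-0.02726) = 0.76275
t = 1: p = 0.76275 + (-0.01488) = 0.74786
t = 1.5: p = 0.74786 + (-0.00847) = 0.73939
t = 2: p = 0.73939 + (-0.00493) = 0.73446
t = 2.5: p = 0.73446 + (-0.00291) = 0.73156
t = 3: p = 0.73156 + (-0.00172) = 0.72983

0.730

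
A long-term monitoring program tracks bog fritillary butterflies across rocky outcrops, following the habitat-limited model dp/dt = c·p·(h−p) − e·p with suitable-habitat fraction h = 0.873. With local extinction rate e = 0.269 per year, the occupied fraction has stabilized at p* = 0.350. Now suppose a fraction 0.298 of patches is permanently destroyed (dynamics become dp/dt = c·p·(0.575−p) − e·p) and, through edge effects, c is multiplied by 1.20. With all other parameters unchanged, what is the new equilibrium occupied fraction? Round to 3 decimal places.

Balance c(h−p*) = e gives c = e/(0.873 − 0.35000) = 0.269/0.52300 = 0.51434.
New p* = 0.575 − e/c = 0.575 − 0.26900/0.61721 = 0.13917.

0.139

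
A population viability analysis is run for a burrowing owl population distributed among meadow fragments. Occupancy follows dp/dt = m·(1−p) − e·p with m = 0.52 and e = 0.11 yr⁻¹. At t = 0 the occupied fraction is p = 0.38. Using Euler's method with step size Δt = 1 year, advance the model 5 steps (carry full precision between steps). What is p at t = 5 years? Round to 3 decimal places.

Update rule: p ← p + [m·(1−p) − e·p]·Δt with Δt = 1.
step 1: Δp = +0.28060, p = 0.66060
step 2: Δp = +0.10382, p = 0.76442
step 3: Δp = +0.03841, p = 0.80284
step 4: Δp = +0.01421, p = 0.81705
step 5: Δp = +0.00526, p = 0.82231

0.822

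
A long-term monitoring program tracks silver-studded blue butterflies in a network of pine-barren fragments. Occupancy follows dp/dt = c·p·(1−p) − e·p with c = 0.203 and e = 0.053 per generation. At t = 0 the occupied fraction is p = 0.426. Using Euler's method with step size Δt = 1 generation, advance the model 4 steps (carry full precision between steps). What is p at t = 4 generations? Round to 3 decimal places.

Update rule: p ← p + [c·p·(1−p) − e·p]·Δt with Δt = 1.
step 1: Δp = +0.02706, p = 0.45306
step 2: Δp = +0.02629, p = 0.47935
step 3: Δp = +0.02526, p = 0.50461
step 4: Δp = +0.02400, p = 0.52861

0.529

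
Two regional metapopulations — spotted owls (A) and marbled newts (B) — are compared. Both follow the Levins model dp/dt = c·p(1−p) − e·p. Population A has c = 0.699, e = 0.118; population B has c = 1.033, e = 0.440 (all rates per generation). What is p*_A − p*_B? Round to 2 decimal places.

0.26

A: p*_A = 1 − 0.118/0.699 = 0.8312.
B: p*_B = 1 − 0.440/1.033 = 0.5741.
p*_A − p*_B = 0.8312 − 0.5741 = 0.2571.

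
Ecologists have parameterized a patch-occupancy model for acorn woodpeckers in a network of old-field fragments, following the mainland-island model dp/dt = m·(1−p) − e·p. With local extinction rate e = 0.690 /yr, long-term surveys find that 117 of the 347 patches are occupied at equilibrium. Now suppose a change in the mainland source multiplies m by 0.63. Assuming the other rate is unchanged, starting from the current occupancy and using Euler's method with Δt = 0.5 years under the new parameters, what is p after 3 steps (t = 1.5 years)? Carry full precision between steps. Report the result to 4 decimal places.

0.2579

Observed p* = 117/347 = 0.33718.
Balance m(1−p*) = e·p* gives m = e·p*/(1−p*) = 0.690×0.33718/0.66282 = 0.35100.
Starting from p₀ = 0.33718; update p ← p + (dp/dt)·Δt with the new parameters.
p: 0.33718 → 0.29414  (Δp = -0.04304)
p: 0.29414 → 0.27070  (Δp = -0.02343)
p: 0.27070 → 0.25794  (Δp = -0.01276)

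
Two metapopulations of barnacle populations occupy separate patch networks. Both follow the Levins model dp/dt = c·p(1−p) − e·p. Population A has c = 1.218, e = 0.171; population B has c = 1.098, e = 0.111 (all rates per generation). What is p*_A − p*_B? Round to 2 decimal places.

A: p*_A = 1 − 0.171/1.218 = 0.8596.
B: p*_B = 1 − 0.111/1.098 = 0.8989.
p*_A − p*_B = 0.8596 − 0.8989 = -0.0393.

-0.04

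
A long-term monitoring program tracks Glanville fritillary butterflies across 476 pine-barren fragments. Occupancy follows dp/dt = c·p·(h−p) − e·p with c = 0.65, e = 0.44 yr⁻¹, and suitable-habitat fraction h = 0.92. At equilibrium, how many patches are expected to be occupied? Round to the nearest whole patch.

116

p* = h − e/c = 0.92 − 0.6769 = 0.2431.
Expected occupied patches = N × p* = 476 × 0.2431 = 115.70 ≈ 116.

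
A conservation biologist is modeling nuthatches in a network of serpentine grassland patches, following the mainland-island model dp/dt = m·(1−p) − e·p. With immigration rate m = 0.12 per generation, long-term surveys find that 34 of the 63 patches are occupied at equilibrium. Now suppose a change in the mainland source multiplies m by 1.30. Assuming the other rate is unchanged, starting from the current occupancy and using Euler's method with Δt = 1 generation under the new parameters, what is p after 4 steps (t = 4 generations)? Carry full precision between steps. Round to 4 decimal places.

0.5844

Observed p* = 34/63 = 0.53968.
Balance m(1−p*) = e·p* gives e = m(1−p*)/p* = 0.12×0.46032/0.53968 = 0.10235.
Starting from p₀ = 0.53968; update p ← p + (dp/dt)·Δt with the new parameters.
step 1: Δp = +0.01657, p = 0.55625
step 2: Δp = +0.01229, p = 0.56854
step 3: Δp = +0.00911, p = 0.57766
step 4: Δp = +0.00676, p = 0.58442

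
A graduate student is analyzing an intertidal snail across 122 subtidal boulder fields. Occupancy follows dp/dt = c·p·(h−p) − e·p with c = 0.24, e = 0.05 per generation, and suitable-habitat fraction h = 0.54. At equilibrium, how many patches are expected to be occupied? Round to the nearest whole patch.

40

p* = h − e/c = 0.54 − 0.2083 = 0.3317.
Expected occupied patches = N × p* = 122 × 0.3317 = 40.46 ≈ 40.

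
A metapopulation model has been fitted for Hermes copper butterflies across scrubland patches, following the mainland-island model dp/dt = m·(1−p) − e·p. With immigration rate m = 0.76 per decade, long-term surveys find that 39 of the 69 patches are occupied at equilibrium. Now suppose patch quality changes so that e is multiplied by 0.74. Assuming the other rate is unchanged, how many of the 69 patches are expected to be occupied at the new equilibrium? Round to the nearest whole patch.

44

Observed p* = 39/69 = 0.56522.
Balance m(1−p*) = e·p* gives e = m(1−p*)/p* = 0.76×0.43478/0.56522 = 0.58461.
New p* = m/(m+e) = 0.76000/(0.76000+0.43261) = 0.63726.
Expected occupied = 69 × 0.63726 = 43.97 ≈ 44.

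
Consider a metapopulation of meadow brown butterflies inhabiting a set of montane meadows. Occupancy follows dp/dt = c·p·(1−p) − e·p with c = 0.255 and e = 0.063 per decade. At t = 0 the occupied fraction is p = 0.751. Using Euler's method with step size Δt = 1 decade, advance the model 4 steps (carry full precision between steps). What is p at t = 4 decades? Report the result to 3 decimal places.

0.752

Update rule: p ← p + [c·p·(1−p) − e·p]·Δt with Δt = 1.
  1  |  dp/dt·Δt = +0.000372  |  p_1 = 0.751372
  2  |  dp/dt·Δt = +0.000301  |  p_2 = 0.751672
  3  |  dp/dt·Δt = +0.000243  |  p_3 = 0.751916
  4  |  dp/dt·Δt = +0.000197  |  p_4 = 0.752112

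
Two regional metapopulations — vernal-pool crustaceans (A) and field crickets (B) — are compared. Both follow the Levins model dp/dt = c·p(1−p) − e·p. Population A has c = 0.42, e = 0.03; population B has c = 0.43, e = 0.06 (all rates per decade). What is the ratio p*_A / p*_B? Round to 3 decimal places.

A: p*_A = 1 − 0.03/0.42 = 0.9286.
B: p*_B = 1 − 0.06/0.43 = 0.8605.
p*_A / p*_B = 0.9286/0.8605 = 1.0792.

1.079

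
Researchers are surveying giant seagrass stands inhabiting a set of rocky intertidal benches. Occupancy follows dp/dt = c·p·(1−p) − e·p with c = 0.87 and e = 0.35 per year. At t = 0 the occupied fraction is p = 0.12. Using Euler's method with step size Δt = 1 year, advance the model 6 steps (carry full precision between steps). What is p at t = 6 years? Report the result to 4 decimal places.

Update rule: p ← p + [c·p·(1−p) − e·p]·Δt with Δt = 1.
p: 0.12000 → 0.16987  (Δp = +0.04987)
p: 0.16987 → 0.23310  (Δp = +0.06323)
p: 0.23310 → 0.30704  (Δp = +0.07394)
p: 0.30704 → 0.38468  (Δp = +0.07764)
p: 0.38468 → 0.45597  (Δp = +0.07129)
p: 0.45597 → 0.51220  (Δp = +0.05622)

0.5122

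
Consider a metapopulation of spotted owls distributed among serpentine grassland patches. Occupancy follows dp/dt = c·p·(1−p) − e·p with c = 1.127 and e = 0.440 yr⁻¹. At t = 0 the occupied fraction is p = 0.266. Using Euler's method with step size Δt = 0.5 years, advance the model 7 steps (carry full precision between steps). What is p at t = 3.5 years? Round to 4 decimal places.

Update rule: p ← p + [c·p·(1−p) − e·p]·Δt with Δt = 0.5.
t = 0.5: p = 0.26600 + (+0.05150) = 0.31750
t = 1: p = 0.31750 + (+0.05226) = 0.36976
t = 1.5: p = 0.36976 + (+0.04997) = 0.41973
t = 2: p = 0.41973 + (+0.04490) = 0.46463
t = 2.5: p = 0.46463 + (+0.03795) = 0.50258
t = 3: p = 0.50258 + (+0.03030) = 0.53289
t = 3.5: p = 0.53289 + (+0.02303) = 0.55592

0.5559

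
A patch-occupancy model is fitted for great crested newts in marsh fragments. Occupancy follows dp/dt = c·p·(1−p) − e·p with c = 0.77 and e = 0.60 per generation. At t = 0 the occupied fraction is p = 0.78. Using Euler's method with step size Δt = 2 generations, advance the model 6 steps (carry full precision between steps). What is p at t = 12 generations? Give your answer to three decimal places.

0.189

Update rule: p ← p + [c·p·(1−p) − e·p]·Δt with Δt = 2.
step 1: Δp = -0.67174, p = 0.10826
step 2: Δp = +0.01876, p = 0.12702
step 3: Δp = +0.01834, p = 0.14536
step 4: Δp = +0.01688, p = 0.16225
step 5: Δp = +0.01463, p = 0.17687
step 6: Δp = +0.01196, p = 0.18883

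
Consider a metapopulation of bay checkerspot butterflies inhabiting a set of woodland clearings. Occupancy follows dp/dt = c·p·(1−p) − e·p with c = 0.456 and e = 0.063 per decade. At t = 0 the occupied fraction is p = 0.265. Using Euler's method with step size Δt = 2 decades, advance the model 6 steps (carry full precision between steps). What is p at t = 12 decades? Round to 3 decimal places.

0.859

Update rule: p ← p + [c·p·(1−p) − e·p]·Δt with Δt = 2.
step 1: Δp = +0.14424, p = 0.40924
step 2: Δp = +0.16892, p = 0.57817
step 3: Δp = +0.14958, p = 0.72775
step 4: Δp = +0.08900, p = 0.81675
step 5: Δp = +0.03359, p = 0.85034
step 6: Δp = +0.00892, p = 0.85926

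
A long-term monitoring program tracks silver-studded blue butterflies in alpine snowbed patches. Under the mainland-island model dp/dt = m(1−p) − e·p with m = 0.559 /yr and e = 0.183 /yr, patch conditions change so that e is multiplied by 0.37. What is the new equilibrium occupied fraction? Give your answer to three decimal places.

0.892

Before: p* = 0.559/(0.559+0.183) = 0.7534.
After: m = 0.559, e = 0.06771; p* = 0.559/0.6267 = 0.8920.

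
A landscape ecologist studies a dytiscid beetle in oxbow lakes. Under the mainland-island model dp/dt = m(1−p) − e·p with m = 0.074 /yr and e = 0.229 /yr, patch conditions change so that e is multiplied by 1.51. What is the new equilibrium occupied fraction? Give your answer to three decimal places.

0.176

Before: p* = 0.074/(0.074+0.229) = 0.2442.
After: m = 0.074, e = 0.34579; p* = 0.074/0.4198 = 0.1763.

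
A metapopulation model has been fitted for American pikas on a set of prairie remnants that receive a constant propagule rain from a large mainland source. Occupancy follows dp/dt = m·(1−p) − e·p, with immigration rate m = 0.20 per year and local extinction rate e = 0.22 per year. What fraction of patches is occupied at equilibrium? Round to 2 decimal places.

0.48

At equilibrium the propagule rain into empty patches balances local extinction: m(1−p*) = e·p*.
p* = m/(m+e) = 0.20/(0.20+0.22) = 0.20/0.4200 = 0.4762.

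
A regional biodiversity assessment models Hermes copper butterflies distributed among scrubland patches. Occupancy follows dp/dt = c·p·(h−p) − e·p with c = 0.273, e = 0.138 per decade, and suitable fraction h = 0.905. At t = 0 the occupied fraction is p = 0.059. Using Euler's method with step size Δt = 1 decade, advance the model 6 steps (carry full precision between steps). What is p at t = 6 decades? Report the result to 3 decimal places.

0.098

Update rule: p ← p + [c·p·(h−p) − e·p]·Δt with Δt = 1.
p: 0.05900 → 0.06448  (Δp = +0.00548)
p: 0.06448 → 0.07038  (Δp = +0.00590)
p: 0.07038 → 0.07671  (Δp = +0.00632)
p: 0.07671 → 0.08347  (Δp = +0.00676)
p: 0.08347 → 0.09067  (Δp = +0.00720)
p: 0.09067 → 0.09831  (Δp = +0.00764)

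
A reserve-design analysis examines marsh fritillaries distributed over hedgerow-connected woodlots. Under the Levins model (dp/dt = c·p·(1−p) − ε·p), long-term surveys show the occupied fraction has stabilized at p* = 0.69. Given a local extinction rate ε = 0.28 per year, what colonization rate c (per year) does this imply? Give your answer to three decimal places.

At equilibrium c(1−p*) = ε, so c = ε/(1−p*).
c = 0.28/(1 − 0.69) = 0.28/0.3100 = 0.9032.

0.903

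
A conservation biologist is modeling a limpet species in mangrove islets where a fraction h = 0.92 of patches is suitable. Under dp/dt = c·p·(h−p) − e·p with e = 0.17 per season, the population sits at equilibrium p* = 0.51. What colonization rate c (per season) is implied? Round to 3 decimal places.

0.415

At equilibrium c(h−p*) = e, so c = e/(h−p*).
c = 0.17/(0.92 − 0.51) = 0.17/0.4100 = 0.4146.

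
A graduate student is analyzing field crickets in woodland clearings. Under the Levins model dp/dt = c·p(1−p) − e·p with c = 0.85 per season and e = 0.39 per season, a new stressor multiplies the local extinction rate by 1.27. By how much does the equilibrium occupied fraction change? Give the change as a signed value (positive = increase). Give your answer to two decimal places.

-0.12

Before: p* = 1 − 0.39/0.85 = 0.5412.
After the change, c = 0.85, e = 0.4953, so p* = 1 − 0.4953/0.85 = 0.4173.
Δp* = 0.4173 − 0.5412 = -0.1239.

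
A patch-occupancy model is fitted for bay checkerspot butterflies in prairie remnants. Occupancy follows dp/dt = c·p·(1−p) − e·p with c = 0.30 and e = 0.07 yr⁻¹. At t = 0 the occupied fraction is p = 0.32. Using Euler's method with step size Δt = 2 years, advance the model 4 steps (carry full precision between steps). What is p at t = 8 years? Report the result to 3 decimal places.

Update rule: p ← p + [c·p·(1−p) − e·p]·Δt with Δt = 2.
t = 2: p = 0.32000 + (+0.08576) = 0.40576
t = 4: p = 0.40576 + (+0.08786) = 0.49362
t = 6: p = 0.49362 + (+0.08087) = 0.57449
t = 8: p = 0.57449 + (+0.06624) = 0.64073

0.641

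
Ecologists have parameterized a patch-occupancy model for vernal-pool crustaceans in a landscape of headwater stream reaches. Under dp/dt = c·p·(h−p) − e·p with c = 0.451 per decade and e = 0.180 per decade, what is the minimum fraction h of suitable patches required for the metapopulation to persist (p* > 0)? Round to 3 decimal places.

0.399

p* = h − e/c is positive only when h > e/c.
h_min = e/c = 0.180/0.451 = 0.3991.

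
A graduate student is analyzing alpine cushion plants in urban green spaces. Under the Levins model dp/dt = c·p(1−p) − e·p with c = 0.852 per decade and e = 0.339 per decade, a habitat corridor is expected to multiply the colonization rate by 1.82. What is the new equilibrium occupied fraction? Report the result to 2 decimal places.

Before: p* = 1 − 0.339/0.852 = 0.6021.
After the change, c = 1.55064, e = 0.339, so p* = 1 − 0.339/1.55064 = 0.7814.

0.78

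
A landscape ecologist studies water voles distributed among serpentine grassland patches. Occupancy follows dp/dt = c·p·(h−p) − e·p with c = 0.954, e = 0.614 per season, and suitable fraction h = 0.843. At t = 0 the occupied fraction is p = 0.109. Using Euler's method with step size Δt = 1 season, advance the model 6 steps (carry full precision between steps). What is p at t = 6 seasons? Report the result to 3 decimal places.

Update rule: p ← p + [c·p·(h−p) − e·p]·Δt with Δt = 1.
step 1: Δp = +0.00940, p = 0.11840
step 2: Δp = +0.00915, p = 0.12755
step 3: Δp = +0.00874, p = 0.13629
step 4: Δp = +0.00820, p = 0.14450
step 5: Δp = +0.00757, p = 0.15206
step 6: Δp = +0.00687, p = 0.15893

0.159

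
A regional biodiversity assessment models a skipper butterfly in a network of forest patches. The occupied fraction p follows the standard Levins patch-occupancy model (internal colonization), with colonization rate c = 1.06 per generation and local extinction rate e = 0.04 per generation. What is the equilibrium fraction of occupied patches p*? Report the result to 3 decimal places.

0.962

Setting dp/dt = 0 and dividing through by p* gives c·(1−p*) = e.
So p* = 1 − e/c = 1 − 0.04/1.06 = 1 − 0.0377 = 0.9623.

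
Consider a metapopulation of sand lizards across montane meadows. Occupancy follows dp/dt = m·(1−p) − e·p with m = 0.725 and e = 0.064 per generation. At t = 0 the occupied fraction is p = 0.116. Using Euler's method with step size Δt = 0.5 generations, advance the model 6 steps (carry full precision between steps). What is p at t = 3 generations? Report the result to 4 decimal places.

Update rule: p ← p + [m·(1−p) − e·p]·Δt with Δt = 0.5.
step 1: Δp = +0.31674, p = 0.43274
step 2: Δp = +0.19178, p = 0.62452
step 3: Δp = +0.11613, p = 0.74065
step 4: Δp = +0.07031, p = 0.81096
step 5: Δp = +0.04258, p = 0.85354
step 6: Δp = +0.02578, p = 0.87932

0.8793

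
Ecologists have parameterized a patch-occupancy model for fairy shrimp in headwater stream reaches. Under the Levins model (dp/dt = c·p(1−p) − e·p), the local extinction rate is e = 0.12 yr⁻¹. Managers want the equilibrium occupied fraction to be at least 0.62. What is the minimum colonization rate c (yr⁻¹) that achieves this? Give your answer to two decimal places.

p* = 1 − e/c ≥ 0.62 requires e/c ≤ 0.3800, i.e. c ≥ e/0.3800.
c_min = 0.12/0.3800 = 0.3158.

0.32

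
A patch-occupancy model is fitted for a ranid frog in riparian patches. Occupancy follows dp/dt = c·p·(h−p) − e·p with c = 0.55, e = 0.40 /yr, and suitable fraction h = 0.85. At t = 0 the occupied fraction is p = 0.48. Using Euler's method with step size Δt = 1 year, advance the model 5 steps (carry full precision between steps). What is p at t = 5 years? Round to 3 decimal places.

0.244

Update rule: p ← p + [c·p·(h−p) − e·p]·Δt with Δt = 1.
p: 0.48000 → 0.38568  (Δp = -0.09432)
p: 0.38568 → 0.32990  (Δp = -0.05578)
p: 0.32990 → 0.29231  (Δp = -0.03759)
p: 0.29231 → 0.26505  (Δp = -0.02726)
p: 0.26505 → 0.24430  (Δp = -0.02075)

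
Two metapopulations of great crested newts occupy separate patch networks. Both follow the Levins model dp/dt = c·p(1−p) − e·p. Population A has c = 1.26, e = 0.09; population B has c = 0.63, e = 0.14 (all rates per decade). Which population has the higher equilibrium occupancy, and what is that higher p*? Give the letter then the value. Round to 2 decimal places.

A: p*_A = 1 − 0.09/1.26 = 0.9286.
B: p*_B = 1 − 0.14/0.63 = 0.7778.
A is higher at 0.9286.

A, 0.93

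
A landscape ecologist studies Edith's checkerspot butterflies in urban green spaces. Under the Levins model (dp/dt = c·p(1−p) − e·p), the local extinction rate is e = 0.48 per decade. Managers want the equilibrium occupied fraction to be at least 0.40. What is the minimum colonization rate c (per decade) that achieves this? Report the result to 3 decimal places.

p* = 1 − e/c ≥ 0.40 requires e/c ≤ 0.6000, i.e. c ≥ e/0.6000.
c_min = 0.48/0.6000 = 0.8000.

0.800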